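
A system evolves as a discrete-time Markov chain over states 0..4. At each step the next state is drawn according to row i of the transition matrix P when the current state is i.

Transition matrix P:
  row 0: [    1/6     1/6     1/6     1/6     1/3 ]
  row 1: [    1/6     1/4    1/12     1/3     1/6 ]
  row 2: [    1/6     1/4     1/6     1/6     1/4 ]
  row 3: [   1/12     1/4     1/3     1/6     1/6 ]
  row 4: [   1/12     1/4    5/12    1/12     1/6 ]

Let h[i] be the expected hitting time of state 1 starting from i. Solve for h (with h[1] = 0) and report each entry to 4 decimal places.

h = [4.5358, 0.0000, 4.1888, 4.1619, 4.1642]

First-step conditioning: h[1] = 0; for i ≠ 1, h[i] = 1 + Σ_k P[i][k]·h[k].
  h[0] = 1 + 1/6·h[0] + 1/6·h[2] + 1/6·h[3] + 1/3·h[4]
  h[2] = 1 + 1/6·h[0] + 1/6·h[2] + 1/6·h[3] + 1/4·h[4]
  h[3] = 1 + 1/12·h[0] + 1/3·h[2] + 1/6·h[3] + 1/6·h[4]
  h[4] = 1 + 1/12·h[0] + 5/12·h[2] + 1/12·h[3] + 1/6·h[4]
Solving the 4×4 linear system over states ≠ 1 gives exactly h = [3039/670, 0, 5613/1340, 5577/1340, 279/67] (h[1] = 0 is the target).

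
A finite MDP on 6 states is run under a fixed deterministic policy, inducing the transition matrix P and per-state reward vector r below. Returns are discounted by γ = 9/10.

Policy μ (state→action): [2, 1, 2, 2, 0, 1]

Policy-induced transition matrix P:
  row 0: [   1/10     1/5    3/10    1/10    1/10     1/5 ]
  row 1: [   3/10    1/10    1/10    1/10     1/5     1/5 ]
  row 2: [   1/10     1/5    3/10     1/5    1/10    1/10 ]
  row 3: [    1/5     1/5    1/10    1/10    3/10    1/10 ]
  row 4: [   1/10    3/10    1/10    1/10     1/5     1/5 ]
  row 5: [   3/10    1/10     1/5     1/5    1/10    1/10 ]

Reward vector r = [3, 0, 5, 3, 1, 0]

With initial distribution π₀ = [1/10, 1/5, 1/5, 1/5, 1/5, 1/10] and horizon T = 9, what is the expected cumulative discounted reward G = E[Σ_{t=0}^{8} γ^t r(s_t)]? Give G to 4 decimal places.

G = 12.5102

t=0: π = [0.1000, 0.2000, 0.2000, 0.2000, 0.2000, 0.1000], E[r] = 2.1000, γ^t·E[r] = 2.100000, running G = 2.100000
t=1: π = [0.1800, 0.1900, 0.1700, 0.1300, 0.1800, 0.1500], E[r] = 1.9600, γ^t·E[r] = 1.764000, running G = 3.864000
t=2: π = [0.1810, 0.1840, 0.1850, 0.1320, 0.1630, 0.1550], E[r] = 2.0270, γ^t·E[r] = 1.641870, running G = 5.505870
t=3: π = [0.1810, 0.1824, 0.1887, 0.1340, 0.1611, 0.1528], E[r] = 2.0496, γ^t·E[r] = 1.494158, running G = 7.000028
t=4: π = [0.1804, 0.1826, 0.1892, 0.1342, 0.1612, 0.1525], E[r] = 2.0510, γ^t·E[r] = 1.345674, running G = 8.345703
t=5: π = [0.1804, 0.1826, 0.1892, 0.1342, 0.1612, 0.1524], E[r] = 2.0509, γ^t·E[r] = 1.211012, running G = 9.556714
t=6: π = [0.1804, 0.1826, 0.1892, 0.1342, 0.1612, 0.1524], E[r] = 2.0508, γ^t·E[r] = 1.089863, running G = 10.646578
t=7: π = [0.1804, 0.1826, 0.1892, 0.1342, 0.1612, 0.1524], E[r] = 2.0508, γ^t·E[r] = 0.980872, running G = 11.627450
t=8: π = [0.1804, 0.1826, 0.1892, 0.1342, 0.1612, 0.1524], E[r] = 2.0508, γ^t·E[r] = 0.882785, running G = 12.510234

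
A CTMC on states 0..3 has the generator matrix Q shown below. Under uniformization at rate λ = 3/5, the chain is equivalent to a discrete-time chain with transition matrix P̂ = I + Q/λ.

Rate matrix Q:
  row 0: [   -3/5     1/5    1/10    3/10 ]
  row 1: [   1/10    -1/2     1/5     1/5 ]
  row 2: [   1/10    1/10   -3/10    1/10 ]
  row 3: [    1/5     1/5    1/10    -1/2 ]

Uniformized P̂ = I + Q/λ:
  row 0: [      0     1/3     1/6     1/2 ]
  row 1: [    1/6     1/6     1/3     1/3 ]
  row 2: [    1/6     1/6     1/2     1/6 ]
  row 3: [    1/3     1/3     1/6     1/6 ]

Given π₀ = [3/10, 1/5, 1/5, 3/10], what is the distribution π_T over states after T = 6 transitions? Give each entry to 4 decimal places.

π = [0.1811, 0.2414, 0.3103, 0.2672]

t=0: π = [0.3000, 0.2000, 0.2000, 0.3000]
t=1: π = [0.1667, 0.2667, 0.2667, 0.3000]
t=2: π = [0.1889, 0.2444, 0.3000, 0.2667]
t=3: π = [0.1796, 0.2426, 0.3074, 0.2704]
t=4: π = [0.1818, 0.2417, 0.3096, 0.2670]
t=5: π = [0.1809, 0.2415, 0.3101, 0.2675]
t=6: π = [0.1811, 0.2414, 0.3103, 0.2672]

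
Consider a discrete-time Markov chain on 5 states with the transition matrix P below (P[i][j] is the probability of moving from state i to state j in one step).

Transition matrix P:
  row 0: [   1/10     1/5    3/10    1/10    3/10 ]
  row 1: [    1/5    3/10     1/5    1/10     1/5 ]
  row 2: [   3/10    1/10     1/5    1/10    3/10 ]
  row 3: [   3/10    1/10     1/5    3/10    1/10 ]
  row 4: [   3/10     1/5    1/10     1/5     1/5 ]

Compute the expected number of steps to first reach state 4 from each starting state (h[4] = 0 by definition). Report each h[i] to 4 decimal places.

First-step conditioning: h[4] = 0; for i ≠ 4, h[i] = 1 + Σ_k P[i][k]·h[k].
  h[0] = 1 + 1/10·h[0] + 1/5·h[1] + 3/10·h[2] + 1/10·h[3]
  h[1] = 1 + 1/5·h[0] + 3/10·h[1] + 1/5·h[2] + 1/10·h[3]
  h[2] = 1 + 3/10·h[0] + 1/10·h[1] + 1/5·h[2] + 1/10·h[3]
  h[3] = 1 + 3/10·h[0] + 1/10·h[1] + 1/5·h[2] + 3/10·h[3]
Solving the 4×4 linear system over states ≠ 4 gives exactly h = [3920/1007, 4360/1007, 3880/1007, 4850/1007, 0] (h[4] = 0 is the target).

h = [3.8928, 4.3297, 3.8530, 4.8163, 0.0000]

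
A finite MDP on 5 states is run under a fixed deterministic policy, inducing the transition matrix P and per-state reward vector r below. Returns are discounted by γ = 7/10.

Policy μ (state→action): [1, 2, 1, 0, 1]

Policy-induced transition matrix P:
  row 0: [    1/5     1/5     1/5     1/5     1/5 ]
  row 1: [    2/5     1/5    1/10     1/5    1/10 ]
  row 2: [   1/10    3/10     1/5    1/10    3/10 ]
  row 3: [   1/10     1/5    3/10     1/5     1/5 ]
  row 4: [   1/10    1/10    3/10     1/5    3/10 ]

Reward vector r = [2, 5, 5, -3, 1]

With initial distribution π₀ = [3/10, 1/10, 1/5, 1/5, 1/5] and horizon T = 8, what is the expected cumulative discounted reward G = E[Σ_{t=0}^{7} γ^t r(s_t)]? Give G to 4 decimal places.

G = 6.3070

t=0: π = [0.3000, 0.1000, 0.2000, 0.2000, 0.2000], E[r] = 1.7000, γ^t·E[r] = 1.700000, running G = 1.700000
t=1: π = [0.1600, 0.2000, 0.2300, 0.1800, 0.2300], E[r] = 2.1600, γ^t·E[r] = 1.512000, running G = 3.212000
t=2: π = [0.1760, 0.2000, 0.2210, 0.1770, 0.2260], E[r] = 2.1520, γ^t·E[r] = 1.054480, running G = 4.266480
t=3: π = [0.1776, 0.1995, 0.2203, 0.1779, 0.2247], E[r] = 2.1452, γ^t·E[r] = 0.735804, running G = 5.002284
t=4: π = [0.1776, 0.1996, 0.2203, 0.1780, 0.2246], E[r] = 2.1452, γ^t·E[r] = 0.515065, running G = 5.517349
t=5: π = [0.1776, 0.1996, 0.2203, 0.1780, 0.2245], E[r] = 2.1452, γ^t·E[r] = 0.360551, running G = 5.877899
t=6: π = [0.1776, 0.1996, 0.2203, 0.1780, 0.2245], E[r] = 2.1452, γ^t·E[r] = 0.252384, running G = 6.130283
t=7: π = [0.1776, 0.1996, 0.2203, 0.1780, 0.2245], E[r] = 2.1452, γ^t·E[r] = 0.176669, running G = 6.306952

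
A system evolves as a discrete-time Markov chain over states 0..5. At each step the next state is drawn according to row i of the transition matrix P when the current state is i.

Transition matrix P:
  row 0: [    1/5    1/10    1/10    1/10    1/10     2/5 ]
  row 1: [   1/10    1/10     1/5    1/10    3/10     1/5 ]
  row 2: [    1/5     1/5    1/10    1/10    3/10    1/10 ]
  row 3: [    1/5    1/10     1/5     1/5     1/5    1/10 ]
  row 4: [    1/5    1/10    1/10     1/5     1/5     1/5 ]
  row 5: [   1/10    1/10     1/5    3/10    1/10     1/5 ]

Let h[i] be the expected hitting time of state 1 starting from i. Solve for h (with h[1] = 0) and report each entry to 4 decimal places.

First-step conditioning: h[1] = 0; for i ≠ 1, h[i] = 1 + Σ_k P[i][k]·h[k].
  h[0] = 1 + 1/5·h[0] + 1/10·h[2] + 1/10·h[3] + 1/10·h[4] + 2/5·h[5]
  h[2] = 1 + 1/5·h[0] + 1/10·h[2] + 1/10·h[3] + 3/10·h[4] + 1/10·h[5]
  h[3] = 1 + 1/5·h[0] + 1/5·h[2] + 1/5·h[3] + 1/5·h[4] + 1/10·h[5]
  h[4] = 1 + 1/5·h[0] + 1/10·h[2] + 1/5·h[3] + 1/5·h[4] + 1/5·h[5]
  h[5] = 1 + 1/10·h[0] + 1/5·h[2] + 3/10·h[3] + 1/10·h[4] + 1/5·h[5]
Solving the 5×5 linear system over states ≠ 1 gives exactly h = [4375/499, 0, 23705/2994, 52105/5988, 52565/5988, 26005/2994] (h[1] = 0 is the target).

h = [8.7675, 0.0000, 7.9175, 8.7016, 8.7784, 8.6857]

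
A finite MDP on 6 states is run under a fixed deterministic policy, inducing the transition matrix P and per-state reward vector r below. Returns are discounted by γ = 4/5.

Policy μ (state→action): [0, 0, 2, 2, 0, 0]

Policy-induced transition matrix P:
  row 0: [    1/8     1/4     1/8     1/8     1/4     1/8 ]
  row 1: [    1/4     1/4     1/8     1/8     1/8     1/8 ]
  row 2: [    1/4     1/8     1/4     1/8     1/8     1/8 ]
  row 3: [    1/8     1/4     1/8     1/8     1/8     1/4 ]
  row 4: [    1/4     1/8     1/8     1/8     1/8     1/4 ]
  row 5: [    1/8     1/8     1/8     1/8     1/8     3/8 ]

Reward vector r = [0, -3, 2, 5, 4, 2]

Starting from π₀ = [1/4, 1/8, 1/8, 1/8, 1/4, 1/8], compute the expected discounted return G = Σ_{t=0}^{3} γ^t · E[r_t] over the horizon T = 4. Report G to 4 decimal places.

t=0: π = [0.2500, 0.1250, 0.1250, 0.1250, 0.2500, 0.1250], E[r] = 1.7500, γ^t·E[r] = 1.750000, running G = 1.750000
t=1: π = [0.1875, 0.1875, 0.1406, 0.1250, 0.1563, 0.2031], E[r] = 1.3750, γ^t·E[r] = 1.100000, running G = 2.850000
t=2: π = [0.1855, 0.1875, 0.1426, 0.1250, 0.1484, 0.2109], E[r] = 1.3633, γ^t·E[r] = 0.872500, running G = 3.722500
t=3: π = [0.1848, 0.1873, 0.1428, 0.1250, 0.1482, 0.2119], E[r] = 1.3655, γ^t·E[r] = 0.699125, running G = 4.421625

G = 4.4216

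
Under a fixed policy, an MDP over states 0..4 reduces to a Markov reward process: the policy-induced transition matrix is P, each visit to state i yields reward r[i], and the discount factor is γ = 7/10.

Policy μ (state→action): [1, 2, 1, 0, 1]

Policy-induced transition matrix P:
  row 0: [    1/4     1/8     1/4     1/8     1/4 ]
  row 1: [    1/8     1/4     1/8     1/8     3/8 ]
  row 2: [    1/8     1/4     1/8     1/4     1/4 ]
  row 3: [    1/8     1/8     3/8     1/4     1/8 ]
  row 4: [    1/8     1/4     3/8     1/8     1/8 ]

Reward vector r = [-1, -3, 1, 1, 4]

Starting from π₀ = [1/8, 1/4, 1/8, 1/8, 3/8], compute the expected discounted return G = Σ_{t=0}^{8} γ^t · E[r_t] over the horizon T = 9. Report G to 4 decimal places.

G = 2.0534

t=0: π = [0.1250, 0.2500, 0.1250, 0.1250, 0.3750], E[r] = 0.8750, γ^t·E[r] = 0.875000, running G = 0.875000
t=1: π = [0.1406, 0.2188, 0.2656, 0.1563, 0.2188], E[r] = 0.5000, γ^t·E[r] = 0.350000, running G = 1.225000
t=2: π = [0.1426, 0.2129, 0.2363, 0.1777, 0.2305], E[r] = 0.5547, γ^t·E[r] = 0.271797, running G = 1.496797
t=3: π = [0.1428, 0.2100, 0.2449, 0.1768, 0.2256], E[r] = 0.5513, γ^t·E[r] = 0.189085, running G = 1.685882
t=4: π = [0.1429, 0.2101, 0.2434, 0.1777, 0.2260], E[r] = 0.5519, γ^t·E[r] = 0.132521, running G = 1.818403
t=5: π = [0.1429, 0.2099, 0.2438, 0.1776, 0.2258], E[r] = 0.5520, γ^t·E[r] = 0.092769, running G = 1.911172
t=6: π = [0.1429, 0.2099, 0.2437, 0.1777, 0.2258], E[r] = 0.5520, γ^t·E[r] = 0.064939, running G = 1.976110
t=7: π = [0.1429, 0.2099, 0.2437, 0.1777, 0.2258], E[r] = 0.5520, γ^t·E[r] = 0.045457, running G = 2.021568
t=8: π = [0.1429, 0.2099, 0.2437, 0.1777, 0.2258], E[r] = 0.5520, γ^t·E[r] = 0.031820, running G = 2.053388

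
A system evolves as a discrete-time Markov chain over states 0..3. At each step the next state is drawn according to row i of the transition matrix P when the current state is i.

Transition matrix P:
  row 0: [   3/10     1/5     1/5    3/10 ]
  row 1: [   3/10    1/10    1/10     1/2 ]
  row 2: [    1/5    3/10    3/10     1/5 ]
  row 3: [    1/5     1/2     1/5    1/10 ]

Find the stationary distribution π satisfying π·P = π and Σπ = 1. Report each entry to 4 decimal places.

π = [0.2528, 0.2756, 0.1916, 0.2800]

Balance equations π_j = Σ_i π_i·P[i][j]:
  π_0 = 3/10·π_0 + 3/10·π_1 + 1/5·π_2 + 1/5·π_3
  π_1 = 1/5·π_0 + 1/10·π_1 + 3/10·π_2 + 1/2·π_3
  π_2 = 1/5·π_0 + 1/10·π_1 + 3/10·π_2 + 1/5·π_3
  normalize: π_0 + π_1 + π_2 + π_3 = 1
Solving the linear system gives exactly π = [289/1143, 35/127, 73/381, 320/1143].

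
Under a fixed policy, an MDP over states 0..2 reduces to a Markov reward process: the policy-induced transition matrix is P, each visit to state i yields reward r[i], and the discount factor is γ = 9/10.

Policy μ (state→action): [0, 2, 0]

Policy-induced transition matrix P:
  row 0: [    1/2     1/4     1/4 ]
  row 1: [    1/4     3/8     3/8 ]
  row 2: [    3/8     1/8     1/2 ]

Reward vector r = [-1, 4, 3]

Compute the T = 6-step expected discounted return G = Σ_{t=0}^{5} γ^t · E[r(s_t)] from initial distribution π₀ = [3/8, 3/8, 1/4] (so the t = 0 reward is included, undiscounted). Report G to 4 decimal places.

t=0: π = [0.3750, 0.3750, 0.2500], E[r] = 1.8750, γ^t·E[r] = 1.875000, running G = 1.875000
t=1: π = [0.3750, 0.2656, 0.3594], E[r] = 1.7656, γ^t·E[r] = 1.589063, running G = 3.464063
t=2: π = [0.3887, 0.2383, 0.3730], E[r] = 1.6836, γ^t·E[r] = 1.363711, running G = 4.827773
t=3: π = [0.3938, 0.2332, 0.3730], E[r] = 1.6580, γ^t·E[r] = 1.208652, running G = 6.036426
t=4: π = [0.3951, 0.2325, 0.3724], E[r] = 1.6522, γ^t·E[r] = 1.084003, running G = 7.120428
t=5: π = [0.3953, 0.2325, 0.3722], E[r] = 1.6512, γ^t·E[r] = 0.975035, running G = 8.095463

G = 8.0955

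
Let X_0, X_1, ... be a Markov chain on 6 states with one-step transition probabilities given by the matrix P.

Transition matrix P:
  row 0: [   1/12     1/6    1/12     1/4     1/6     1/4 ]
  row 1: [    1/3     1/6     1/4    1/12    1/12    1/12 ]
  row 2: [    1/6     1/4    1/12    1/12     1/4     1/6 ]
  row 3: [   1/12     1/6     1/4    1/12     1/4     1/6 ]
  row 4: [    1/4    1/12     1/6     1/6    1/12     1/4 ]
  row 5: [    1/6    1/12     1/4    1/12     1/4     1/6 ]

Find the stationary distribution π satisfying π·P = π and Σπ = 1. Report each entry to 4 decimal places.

π = [0.1810, 0.1510, 0.1756, 0.1285, 0.1798, 0.1842]

Balance equations π_j = Σ_i π_i·P[i][j]:
  π_0 = 1/12·π_0 + 1/3·π_1 + 1/6·π_2 + 1/12·π_3 + 1/4·π_4 + 1/6·π_5
  π_1 = 1/6·π_0 + 1/6·π_1 + 1/4·π_2 + 1/6·π_3 + 1/12·π_4 + 1/12·π_5
  π_2 = 1/12·π_0 + 1/4·π_1 + 1/12·π_2 + 1/4·π_3 + 1/6·π_4 + 1/4·π_5
  π_3 = 1/4·π_0 + 1/12·π_1 + 1/12·π_2 + 1/12·π_3 + 1/6·π_4 + 1/12·π_5
  π_4 = 1/6·π_0 + 1/12·π_1 + 1/4·π_2 + 1/4·π_3 + 1/12·π_4 + 1/4·π_5
  normalize: π_0 + π_1 + π_2 + π_3 + π_4 + π_5 = 1
Solving the linear system gives exactly π = [30609/169093, 25528/169093, 29690/169093, 21726/169093, 30401/169093, 31139/169093].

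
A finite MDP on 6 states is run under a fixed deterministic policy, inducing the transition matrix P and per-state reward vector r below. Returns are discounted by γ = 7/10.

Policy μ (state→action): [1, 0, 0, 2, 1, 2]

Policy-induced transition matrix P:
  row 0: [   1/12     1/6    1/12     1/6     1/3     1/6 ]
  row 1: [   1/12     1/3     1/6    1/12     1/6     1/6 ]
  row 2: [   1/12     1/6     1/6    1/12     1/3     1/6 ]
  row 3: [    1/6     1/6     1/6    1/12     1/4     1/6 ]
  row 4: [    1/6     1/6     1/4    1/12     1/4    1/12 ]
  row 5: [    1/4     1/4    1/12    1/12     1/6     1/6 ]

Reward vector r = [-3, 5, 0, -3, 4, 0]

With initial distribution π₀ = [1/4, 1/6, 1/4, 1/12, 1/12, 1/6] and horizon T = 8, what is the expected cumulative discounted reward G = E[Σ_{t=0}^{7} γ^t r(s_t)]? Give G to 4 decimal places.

G = 3.1029

t=0: π = [0.2500, 0.1667, 0.2500, 0.0833, 0.0833, 0.1667], E[r] = 0.1667, γ^t·E[r] = 0.166667, running G = 0.166667
t=1: π = [0.1250, 0.2083, 0.1389, 0.1042, 0.2639, 0.1597], E[r] = 1.4097, γ^t·E[r] = 0.986806, running G = 1.153472
t=2: π = [0.1406, 0.2147, 0.1649, 0.0938, 0.2413, 0.1447], E[r] = 1.3356, γ^t·E[r] = 0.654468, running G = 1.807940
t=3: π = [0.1354, 0.2145, 0.1630, 0.0951, 0.2455, 0.1466], E[r] = 1.3633, γ^t·E[r] = 0.467622, running G = 2.275562
t=4: π = [0.1361, 0.2146, 0.1636, 0.0946, 0.2448, 0.1462], E[r] = 1.3600, γ^t·E[r] = 0.326535, running G = 2.602096
t=5: π = [0.1360, 0.2146, 0.1635, 0.0947, 0.2449, 0.1463], E[r] = 1.3608, γ^t·E[r] = 0.228705, running G = 2.830801
t=6: π = [0.1360, 0.2146, 0.1636, 0.0947, 0.2449, 0.1463], E[r] = 1.3606, γ^t·E[r] = 0.160079, running G = 2.990880
t=7: π = [0.1360, 0.2146, 0.1636, 0.0947, 0.2449, 0.1463], E[r] = 1.3607, γ^t·E[r] = 0.112057, running G = 3.102937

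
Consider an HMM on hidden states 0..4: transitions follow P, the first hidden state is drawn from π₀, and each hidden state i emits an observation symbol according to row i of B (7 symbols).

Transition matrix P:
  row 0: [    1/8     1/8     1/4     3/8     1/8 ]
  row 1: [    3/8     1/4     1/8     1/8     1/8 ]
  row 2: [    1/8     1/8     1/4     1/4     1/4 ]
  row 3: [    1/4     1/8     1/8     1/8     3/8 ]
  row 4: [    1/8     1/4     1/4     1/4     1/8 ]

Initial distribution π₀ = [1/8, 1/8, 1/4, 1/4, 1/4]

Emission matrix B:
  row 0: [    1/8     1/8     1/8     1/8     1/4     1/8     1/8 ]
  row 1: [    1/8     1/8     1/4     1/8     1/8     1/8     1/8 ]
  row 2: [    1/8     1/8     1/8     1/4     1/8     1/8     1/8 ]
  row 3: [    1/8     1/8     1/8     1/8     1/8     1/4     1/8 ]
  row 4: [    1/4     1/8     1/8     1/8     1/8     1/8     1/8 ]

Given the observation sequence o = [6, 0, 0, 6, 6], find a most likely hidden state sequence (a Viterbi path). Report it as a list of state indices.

t=0: δ = [1.562e-02, 1.562e-02, 3.125e-02, 3.125e-02, 3.125e-02]  (obs o_0=6)
t=1: δ = [9.766e-04, 9.766e-04, 9.766e-04, 9.766e-04, 2.930e-03]  ψ = [3, 4, 2, 2, 3]  (obs o_1=0)
t=2: δ = [4.578e-05, 9.155e-05, 9.155e-05, 9.155e-05, 9.155e-05]  ψ = [1, 4, 4, 4, 3]  (obs o_2=0)
t=3: δ = [4.292e-06, 2.861e-06, 2.861e-06, 2.861e-06, 4.292e-06]  ψ = [1, 1, 2, 2, 3]  (obs o_3=6)
t=4: δ = [1.341e-07, 1.341e-07, 1.341e-07, 2.012e-07, 1.341e-07]  ψ = [1, 4, 0, 0, 3]  (obs o_4=6)
backtrack: best end state = 3; path = [3, 4, 1, 0, 3]

path = [3, 4, 1, 0, 3]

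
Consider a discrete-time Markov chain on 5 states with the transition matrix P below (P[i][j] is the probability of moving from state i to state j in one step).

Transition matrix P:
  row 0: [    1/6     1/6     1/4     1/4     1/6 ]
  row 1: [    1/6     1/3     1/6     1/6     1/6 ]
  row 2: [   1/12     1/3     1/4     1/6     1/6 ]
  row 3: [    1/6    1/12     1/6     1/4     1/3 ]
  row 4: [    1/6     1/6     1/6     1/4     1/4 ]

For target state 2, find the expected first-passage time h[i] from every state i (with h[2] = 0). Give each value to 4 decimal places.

First-step conditioning: h[2] = 0; for i ≠ 2, h[i] = 1 + Σ_k P[i][k]·h[k].
  h[0] = 1 + 1/6·h[0] + 1/6·h[1] + 1/4·h[3] + 1/6·h[4]
  h[1] = 1 + 1/6·h[0] + 1/3·h[1] + 1/6·h[3] + 1/6·h[4]
  h[3] = 1 + 1/6·h[0] + 1/12·h[1] + 1/4·h[3] + 1/3·h[4]
  h[4] = 1 + 1/6·h[0] + 1/6·h[1] + 1/4·h[3] + 1/4·h[4]
Solving the 4×4 linear system over states ≠ 2 gives exactly h = [66/13, 72/13, 0, 72/13, 72/13] (h[2] = 0 is the target).

h = [5.0769, 5.5385, 0.0000, 5.5385, 5.5385]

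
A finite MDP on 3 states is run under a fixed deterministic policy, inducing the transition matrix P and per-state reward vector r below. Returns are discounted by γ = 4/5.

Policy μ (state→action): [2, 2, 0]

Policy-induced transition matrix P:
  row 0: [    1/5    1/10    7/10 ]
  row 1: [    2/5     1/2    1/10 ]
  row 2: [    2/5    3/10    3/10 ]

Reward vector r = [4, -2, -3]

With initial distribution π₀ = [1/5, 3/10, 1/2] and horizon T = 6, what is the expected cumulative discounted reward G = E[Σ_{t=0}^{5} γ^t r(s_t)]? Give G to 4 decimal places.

t=0: π = [0.2000, 0.3000, 0.5000], E[r] = -1.3000, γ^t·E[r] = -1.300000, running G = -1.300000
t=1: π = [0.3600, 0.3200, 0.3200], E[r] = -0.1600, γ^t·E[r] = -0.128000, running G = -1.428000
t=2: π = [0.3280, 0.2920, 0.3800], E[r] = -0.4120, γ^t·E[r] = -0.263680, running G = -1.691680
t=3: π = [0.3344, 0.2928, 0.3728], E[r] = -0.3664, γ^t·E[r] = -0.187597, running G = -1.879277
t=4: π = [0.3331, 0.2917, 0.3752], E[r] = -0.3765, γ^t·E[r] = -0.154206, running G = -2.033483
t=5: π = [0.3334, 0.2917, 0.3749], E[r] = -0.3747, γ^t·E[r] = -0.122767, running G = -2.156250

G = -2.1563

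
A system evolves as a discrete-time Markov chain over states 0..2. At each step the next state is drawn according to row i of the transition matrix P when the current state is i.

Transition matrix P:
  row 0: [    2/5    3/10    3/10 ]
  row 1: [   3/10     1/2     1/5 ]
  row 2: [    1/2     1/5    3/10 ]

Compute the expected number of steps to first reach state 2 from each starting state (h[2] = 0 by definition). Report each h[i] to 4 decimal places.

First-step conditioning: h[2] = 0; for i ≠ 2, h[i] = 1 + Σ_k P[i][k]·h[k].
  h[0] = 1 + 2/5·h[0] + 3/10·h[1]
  h[1] = 1 + 3/10·h[0] + 1/2·h[1]
Solving the 2×2 linear system over states ≠ 2 gives exactly h = [80/21, 30/7, 0] (h[2] = 0 is the target).

h = [3.8095, 4.2857, 0.0000]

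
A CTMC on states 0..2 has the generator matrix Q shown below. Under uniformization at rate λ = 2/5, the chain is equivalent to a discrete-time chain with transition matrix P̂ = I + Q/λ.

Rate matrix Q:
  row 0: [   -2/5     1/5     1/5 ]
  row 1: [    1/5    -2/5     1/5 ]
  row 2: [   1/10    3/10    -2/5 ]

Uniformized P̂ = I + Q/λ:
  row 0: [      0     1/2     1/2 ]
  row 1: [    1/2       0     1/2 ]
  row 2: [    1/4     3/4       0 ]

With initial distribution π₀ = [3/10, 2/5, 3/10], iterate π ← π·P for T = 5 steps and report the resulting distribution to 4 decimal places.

π = [0.2797, 0.3859, 0.3344]

t=0: π = [0.3000, 0.4000, 0.3000]
t=1: π = [0.2750, 0.3750, 0.3500]
t=2: π = [0.2750, 0.4000, 0.3250]
t=3: π = [0.2813, 0.3813, 0.3375]
t=4: π = [0.2750, 0.3938, 0.3313]
t=5: π = [0.2797, 0.3859, 0.3344]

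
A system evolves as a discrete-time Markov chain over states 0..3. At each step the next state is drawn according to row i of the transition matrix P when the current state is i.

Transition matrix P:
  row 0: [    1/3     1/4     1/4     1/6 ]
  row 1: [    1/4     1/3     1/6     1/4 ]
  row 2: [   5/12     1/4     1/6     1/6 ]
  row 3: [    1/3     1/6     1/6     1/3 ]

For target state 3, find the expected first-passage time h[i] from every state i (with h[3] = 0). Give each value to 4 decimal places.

First-step conditioning: h[3] = 0; for i ≠ 3, h[i] = 1 + Σ_k P[i][k]·h[k].
  h[0] = 1 + 1/3·h[0] + 1/4·h[1] + 1/4·h[2]
  h[1] = 1 + 1/4·h[0] + 1/3·h[1] + 1/6·h[2]
  h[2] = 1 + 5/12·h[0] + 1/4·h[1] + 1/6·h[2]
Solving the 3×3 linear system over states ≠ 3 gives exactly h = [132/25, 24/5, 132/25, 0] (h[3] = 0 is the target).

h = [5.2800, 4.8000, 5.2800, 0.0000]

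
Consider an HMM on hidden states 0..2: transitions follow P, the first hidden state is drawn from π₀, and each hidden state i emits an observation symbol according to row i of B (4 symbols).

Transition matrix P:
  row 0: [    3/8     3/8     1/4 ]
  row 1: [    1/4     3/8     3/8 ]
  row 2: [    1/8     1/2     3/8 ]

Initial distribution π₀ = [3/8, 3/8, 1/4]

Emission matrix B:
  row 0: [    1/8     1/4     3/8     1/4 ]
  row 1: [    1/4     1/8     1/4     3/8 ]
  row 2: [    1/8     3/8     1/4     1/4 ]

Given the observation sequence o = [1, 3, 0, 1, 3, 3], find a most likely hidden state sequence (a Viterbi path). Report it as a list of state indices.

t=0: δ = [9.375e-02, 4.688e-02, 9.375e-02]  (obs o_0=1)
t=1: δ = [8.789e-03, 1.758e-02, 8.789e-03]  ψ = [0, 2, 2]  (obs o_1=3)
t=2: δ = [5.493e-04, 1.648e-03, 8.240e-04]  ψ = [1, 1, 1]  (obs o_2=0)
t=3: δ = [1.030e-04, 7.725e-05, 2.317e-04]  ψ = [1, 1, 1]  (obs o_3=1)
t=4: δ = [9.656e-06, 4.345e-05, 2.173e-05]  ψ = [0, 2, 2]  (obs o_4=3)
t=5: δ = [2.716e-06, 6.110e-06, 4.074e-06]  ψ = [1, 1, 1]  (obs o_5=3)
backtrack: best end state = 1; path = [2, 1, 1, 2, 1, 1]

path = [2, 1, 1, 2, 1, 1]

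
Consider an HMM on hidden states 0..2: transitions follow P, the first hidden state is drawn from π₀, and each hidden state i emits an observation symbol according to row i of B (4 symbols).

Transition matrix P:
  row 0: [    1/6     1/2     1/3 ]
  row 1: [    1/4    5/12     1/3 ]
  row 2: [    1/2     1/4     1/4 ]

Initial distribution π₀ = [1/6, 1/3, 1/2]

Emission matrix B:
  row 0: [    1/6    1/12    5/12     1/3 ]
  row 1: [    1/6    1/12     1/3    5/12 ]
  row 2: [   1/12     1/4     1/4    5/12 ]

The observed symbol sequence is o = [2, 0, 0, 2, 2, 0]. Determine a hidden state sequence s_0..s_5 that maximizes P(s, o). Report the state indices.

t=0: δ = [6.944e-02, 1.111e-01, 1.250e-01]  (obs o_0=2)
t=1: δ = [1.042e-02, 7.716e-03, 3.086e-03]  ψ = [2, 1, 1]  (obs o_1=0)
t=2: δ = [3.215e-04, 8.681e-04, 2.894e-04]  ψ = [1, 0, 0]  (obs o_2=0)
t=3: δ = [9.042e-05, 1.206e-04, 7.234e-05]  ψ = [1, 1, 1]  (obs o_3=2)
t=4: δ = [1.507e-05, 1.674e-05, 1.005e-05]  ψ = [2, 1, 1]  (obs o_4=2)
t=5: δ = [8.372e-07, 1.256e-06, 4.651e-07]  ψ = [2, 0, 1]  (obs o_5=0)
backtrack: best end state = 1; path = [2, 0, 1, 2, 0, 1]

path = [2, 0, 1, 2, 0, 1]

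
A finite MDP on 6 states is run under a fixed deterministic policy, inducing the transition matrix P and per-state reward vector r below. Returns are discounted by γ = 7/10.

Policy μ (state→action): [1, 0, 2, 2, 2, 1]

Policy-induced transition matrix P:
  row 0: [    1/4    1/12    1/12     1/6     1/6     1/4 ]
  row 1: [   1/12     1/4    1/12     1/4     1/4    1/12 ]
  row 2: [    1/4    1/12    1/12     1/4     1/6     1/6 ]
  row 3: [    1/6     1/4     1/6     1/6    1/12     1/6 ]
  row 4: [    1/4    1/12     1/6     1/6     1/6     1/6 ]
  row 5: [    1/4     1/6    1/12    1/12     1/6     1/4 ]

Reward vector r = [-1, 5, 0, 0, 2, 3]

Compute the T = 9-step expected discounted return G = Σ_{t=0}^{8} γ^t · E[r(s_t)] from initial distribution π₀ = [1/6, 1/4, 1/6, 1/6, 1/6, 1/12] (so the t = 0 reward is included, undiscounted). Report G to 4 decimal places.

t=0: π = [0.1667, 0.2500, 0.1667, 0.1667, 0.1667, 0.0833], E[r] = 1.6667, γ^t·E[r] = 1.666667, running G = 1.666667
t=1: π = [0.1944, 0.1597, 0.1111, 0.1944, 0.1736, 0.1667], E[r] = 1.4514, γ^t·E[r] = 1.015972, running G = 2.682639
t=2: π = [0.2072, 0.1563, 0.1140, 0.1753, 0.1638, 0.1834], E[r] = 1.4520, γ^t·E[r] = 0.711464, running G = 3.394103
t=3: π = [0.2093, 0.1539, 0.1116, 0.1739, 0.1651, 0.1862], E[r] = 1.4488, γ^t·E[r] = 0.496950, running G = 3.891053
t=4: π = [0.2099, 0.1535, 0.1116, 0.1733, 0.1650, 0.1868], E[r] = 1.4480, γ^t·E[r] = 0.347654, running G = 4.238707
t=5: π = [0.2100, 0.1534, 0.1115, 0.1732, 0.1650, 0.1869], E[r] = 1.4476, γ^t·E[r] = 0.243306, running G = 4.482013
t=6: π = [0.2100, 0.1533, 0.1115, 0.1732, 0.1650, 0.1870], E[r] = 1.4476, γ^t·E[r] = 0.170307, running G = 4.652320
t=7: π = [0.2100, 0.1533, 0.1115, 0.1732, 0.1650, 0.1870], E[r] = 1.4476, γ^t·E[r] = 0.119214, running G = 4.771534
t=8: π = [0.2100, 0.1533, 0.1115, 0.1732, 0.1650, 0.1870], E[r] = 1.4476, γ^t·E[r] = 0.083450, running G = 4.854984

G = 4.8550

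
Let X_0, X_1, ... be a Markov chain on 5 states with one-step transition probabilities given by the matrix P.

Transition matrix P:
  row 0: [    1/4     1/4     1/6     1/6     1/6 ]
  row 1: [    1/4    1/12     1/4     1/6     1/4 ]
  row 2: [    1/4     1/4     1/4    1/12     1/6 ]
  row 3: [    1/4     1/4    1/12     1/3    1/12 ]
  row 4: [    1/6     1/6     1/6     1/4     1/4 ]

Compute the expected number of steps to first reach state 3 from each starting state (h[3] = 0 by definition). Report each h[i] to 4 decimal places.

h = [6.0000, 6.0000, 6.5455, 0.0000, 5.4545]

First-step conditioning: h[3] = 0; for i ≠ 3, h[i] = 1 + Σ_k P[i][k]·h[k].
  h[0] = 1 + 1/4·h[0] + 1/4·h[1] + 1/6·h[2] + 1/6·h[4]
  h[1] = 1 + 1/4·h[0] + 1/12·h[1] + 1/4·h[2] + 1/4·h[4]
  h[2] = 1 + 1/4·h[0] + 1/4·h[1] + 1/4·h[2] + 1/6·h[4]
  h[4] = 1 + 1/6·h[0] + 1/6·h[1] + 1/6·h[2] + 1/4·h[4]
Solving the 4×4 linear system over states ≠ 3 gives exactly h = [6, 6, 72/11, 0, 60/11] (h[3] = 0 is the target).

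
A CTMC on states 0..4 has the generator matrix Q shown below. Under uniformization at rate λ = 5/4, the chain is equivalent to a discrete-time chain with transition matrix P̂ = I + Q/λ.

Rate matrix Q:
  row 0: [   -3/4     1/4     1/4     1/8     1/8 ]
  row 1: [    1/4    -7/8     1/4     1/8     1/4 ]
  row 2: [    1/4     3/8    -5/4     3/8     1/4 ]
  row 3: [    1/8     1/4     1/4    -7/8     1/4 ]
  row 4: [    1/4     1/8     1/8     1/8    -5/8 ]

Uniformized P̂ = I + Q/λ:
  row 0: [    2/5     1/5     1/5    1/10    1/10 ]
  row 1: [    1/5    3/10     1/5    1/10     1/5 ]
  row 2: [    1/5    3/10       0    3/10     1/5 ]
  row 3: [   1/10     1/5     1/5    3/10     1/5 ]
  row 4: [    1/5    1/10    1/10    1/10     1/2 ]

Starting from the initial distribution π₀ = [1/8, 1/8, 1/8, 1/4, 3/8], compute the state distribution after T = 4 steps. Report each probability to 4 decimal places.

t=0: π = [0.1250, 0.1250, 0.1250, 0.2500, 0.3750]
t=1: π = [0.2000, 0.1875, 0.1375, 0.1750, 0.3000]
t=2: π = [0.2225, 0.2025, 0.1425, 0.1625, 0.2700]
t=3: π = [0.2283, 0.2075, 0.1445, 0.1610, 0.2588]
t=4: π = [0.2296, 0.2093, 0.1452, 0.1611, 0.2548]

π = [0.2296, 0.2093, 0.1452, 0.1611, 0.2548]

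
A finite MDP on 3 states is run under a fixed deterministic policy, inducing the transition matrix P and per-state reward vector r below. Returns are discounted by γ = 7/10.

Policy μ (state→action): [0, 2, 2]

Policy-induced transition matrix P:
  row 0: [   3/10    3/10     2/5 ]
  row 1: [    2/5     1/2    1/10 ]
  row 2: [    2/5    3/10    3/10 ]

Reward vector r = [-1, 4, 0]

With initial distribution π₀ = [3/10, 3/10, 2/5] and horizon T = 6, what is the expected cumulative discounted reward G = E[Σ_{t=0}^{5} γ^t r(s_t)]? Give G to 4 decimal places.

t=0: π = [0.3000, 0.3000, 0.4000], E[r] = 0.9000, γ^t·E[r] = 0.900000, running G = 0.900000
t=1: π = [0.3700, 0.3600, 0.2700], E[r] = 1.0700, γ^t·E[r] = 0.749000, running G = 1.649000
t=2: π = [0.3630, 0.3720, 0.2650], E[r] = 1.1250, γ^t·E[r] = 0.551250, running G = 2.200250
t=3: π = [0.3637, 0.3744, 0.2619], E[r] = 1.1339, γ^t·E[r] = 0.388928, running G = 2.589178
t=4: π = [0.3636, 0.3749, 0.2615], E[r] = 1.1359, γ^t·E[r] = 0.272727, running G = 2.861905
t=5: π = [0.3636, 0.3750, 0.2614], E[r] = 1.1363, γ^t·E[r] = 0.190972, running G = 3.052877

G = 3.0529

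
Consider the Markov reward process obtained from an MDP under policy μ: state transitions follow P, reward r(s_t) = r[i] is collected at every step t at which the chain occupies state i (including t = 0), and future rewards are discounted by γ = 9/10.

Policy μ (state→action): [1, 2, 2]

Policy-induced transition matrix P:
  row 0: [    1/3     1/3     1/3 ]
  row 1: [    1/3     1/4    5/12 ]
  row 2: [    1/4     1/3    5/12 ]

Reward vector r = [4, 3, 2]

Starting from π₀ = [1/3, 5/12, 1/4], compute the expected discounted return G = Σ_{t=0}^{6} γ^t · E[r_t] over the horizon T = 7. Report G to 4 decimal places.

G = 15.3652

t=0: π = [0.3333, 0.4167, 0.2500], E[r] = 3.0833, γ^t·E[r] = 3.083333, running G = 3.083333
t=1: π = [0.3125, 0.2986, 0.3889], E[r] = 2.9236, γ^t·E[r] = 2.631250, running G = 5.714583
t=2: π = [0.3009, 0.3084, 0.3906], E[r] = 2.9103, γ^t·E[r] = 2.357344, running G = 8.071927
t=3: π = [0.3008, 0.3076, 0.3916], E[r] = 2.9092, γ^t·E[r] = 2.120801, running G = 10.192728
t=4: π = [0.3007, 0.3077, 0.3916], E[r] = 2.9091, γ^t·E[r] = 1.908660, running G = 12.101388
t=5: π = [0.3007, 0.3077, 0.3916], E[r] = 2.9091, γ^t·E[r] = 1.717790, running G = 13.819177
t=6: π = [0.3007, 0.3077, 0.3916], E[r] = 2.9091, γ^t·E[r] = 1.546010, running G = 15.365188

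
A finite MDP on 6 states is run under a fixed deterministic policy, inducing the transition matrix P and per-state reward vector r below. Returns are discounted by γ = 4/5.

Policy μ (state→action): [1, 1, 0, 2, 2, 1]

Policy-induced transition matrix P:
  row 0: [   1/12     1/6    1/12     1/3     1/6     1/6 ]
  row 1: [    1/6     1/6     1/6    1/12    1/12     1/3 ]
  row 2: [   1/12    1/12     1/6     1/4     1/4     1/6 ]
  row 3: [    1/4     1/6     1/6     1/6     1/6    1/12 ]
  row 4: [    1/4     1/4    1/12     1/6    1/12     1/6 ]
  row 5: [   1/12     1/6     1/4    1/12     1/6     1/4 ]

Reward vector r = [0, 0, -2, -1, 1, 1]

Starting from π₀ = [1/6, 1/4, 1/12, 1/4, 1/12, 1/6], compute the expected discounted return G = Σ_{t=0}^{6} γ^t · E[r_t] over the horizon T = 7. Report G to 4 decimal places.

t=0: π = [0.1667, 0.2500, 0.0833, 0.2500, 0.0833, 0.1667], E[r] = -0.1667, γ^t·E[r] = -0.166667, running G = -0.166667
t=1: π = [0.1597, 0.1667, 0.1597, 0.1667, 0.1458, 0.2014], E[r] = -0.1389, γ^t·E[r] = -0.111111, running G = -0.277778
t=2: π = [0.1493, 0.1655, 0.1580, 0.1759, 0.1539, 0.1973], E[r] = -0.1406, γ^t·E[r] = -0.090000, running G = -0.367778
t=3: π = [0.1521, 0.1663, 0.1578, 0.1745, 0.1532, 0.1960], E[r] = -0.1409, γ^t·E[r] = -0.072148, running G = -0.439926
t=4: π = [0.1518, 0.1663, 0.1576, 0.1750, 0.1532, 0.1962], E[r] = -0.1407, γ^t·E[r] = -0.057638, running G = -0.497564
t=5: π = [0.1519, 0.1663, 0.1576, 0.1749, 0.1532, 0.1961], E[r] = -0.1408, γ^t·E[r] = -0.046127, running G = -0.543691
t=6: π = [0.1519, 0.1663, 0.1576, 0.1749, 0.1532, 0.1962], E[r] = -0.1408, γ^t·E[r] = -0.036899, running G = -0.580590

G = -0.5806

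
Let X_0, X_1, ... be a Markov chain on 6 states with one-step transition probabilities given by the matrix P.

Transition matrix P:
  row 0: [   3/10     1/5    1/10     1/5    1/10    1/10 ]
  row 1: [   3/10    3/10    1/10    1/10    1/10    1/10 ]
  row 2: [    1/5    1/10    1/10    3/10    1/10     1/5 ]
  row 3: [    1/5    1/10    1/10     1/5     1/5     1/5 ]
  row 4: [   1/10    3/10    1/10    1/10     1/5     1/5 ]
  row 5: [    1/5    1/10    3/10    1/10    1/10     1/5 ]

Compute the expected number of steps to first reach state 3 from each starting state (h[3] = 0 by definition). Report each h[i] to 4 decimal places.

First-step conditioning: h[3] = 0; for i ≠ 3, h[i] = 1 + Σ_k P[i][k]·h[k].
  h[0] = 1 + 3/10·h[0] + 1/5·h[1] + 1/10·h[2] + 1/10·h[4] + 1/10·h[5]
  h[1] = 1 + 3/10·h[0] + 3/10·h[1] + 1/10·h[2] + 1/10·h[4] + 1/10·h[5]
  h[2] = 1 + 1/5·h[0] + 1/10·h[1] + 1/10·h[2] + 1/10·h[4] + 1/5·h[5]
  h[4] = 1 + 1/10·h[0] + 3/10·h[1] + 1/10·h[2] + 1/5·h[4] + 1/5·h[5]
  h[5] = 1 + 1/5·h[0] + 1/10·h[1] + 3/10·h[2] + 1/10·h[4] + 1/5·h[5]
Solving the 5×5 linear system over states ≠ 3 gives exactly h = [7128/1193, 7920/1193, 6390/1193, 0, 8068/1193, 7668/1193] (h[3] = 0 is the target).

h = [5.9749, 6.6387, 5.3562, 0.0000, 6.7628, 6.4275]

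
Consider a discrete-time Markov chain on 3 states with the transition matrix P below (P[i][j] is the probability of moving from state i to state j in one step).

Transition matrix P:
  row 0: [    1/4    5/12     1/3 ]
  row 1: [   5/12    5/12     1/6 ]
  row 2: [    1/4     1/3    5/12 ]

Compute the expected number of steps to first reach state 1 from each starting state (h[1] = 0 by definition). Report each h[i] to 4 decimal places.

First-step conditioning: h[1] = 0; for i ≠ 1, h[i] = 1 + Σ_k P[i][k]·h[k].
  h[0] = 1 + 1/4·h[0] + 1/3·h[2]
  h[2] = 1 + 1/4·h[0] + 5/12·h[2]
Solving the 2×2 linear system over states ≠ 1 gives exactly h = [44/17, 0, 48/17] (h[1] = 0 is the target).

h = [2.5882, 0.0000, 2.8235]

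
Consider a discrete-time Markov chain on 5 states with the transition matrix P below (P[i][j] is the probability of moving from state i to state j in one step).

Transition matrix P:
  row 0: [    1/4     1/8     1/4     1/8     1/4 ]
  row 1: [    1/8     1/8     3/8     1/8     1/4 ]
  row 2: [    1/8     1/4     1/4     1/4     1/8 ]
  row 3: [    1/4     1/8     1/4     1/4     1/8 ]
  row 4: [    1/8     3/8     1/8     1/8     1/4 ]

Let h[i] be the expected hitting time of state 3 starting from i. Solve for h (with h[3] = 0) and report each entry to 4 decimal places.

h = [6.4051, 6.3023, 5.5820, 0.0000, 6.4823]

First-step conditioning: h[3] = 0; for i ≠ 3, h[i] = 1 + Σ_k P[i][k]·h[k].
  h[0] = 1 + 1/4·h[0] + 1/8·h[1] + 1/4·h[2] + 1/4·h[4]
  h[1] = 1 + 1/8·h[0] + 1/8·h[1] + 3/8·h[2] + 1/4·h[4]
  h[2] = 1 + 1/8·h[0] + 1/4·h[1] + 1/4·h[2] + 1/8·h[4]
  h[4] = 1 + 1/8·h[0] + 3/8·h[1] + 1/8·h[2] + 1/4·h[4]
Solving the 4×4 linear system over states ≠ 3 gives exactly h = [1992/311, 1960/311, 1736/311, 0, 2016/311] (h[3] = 0 is the target).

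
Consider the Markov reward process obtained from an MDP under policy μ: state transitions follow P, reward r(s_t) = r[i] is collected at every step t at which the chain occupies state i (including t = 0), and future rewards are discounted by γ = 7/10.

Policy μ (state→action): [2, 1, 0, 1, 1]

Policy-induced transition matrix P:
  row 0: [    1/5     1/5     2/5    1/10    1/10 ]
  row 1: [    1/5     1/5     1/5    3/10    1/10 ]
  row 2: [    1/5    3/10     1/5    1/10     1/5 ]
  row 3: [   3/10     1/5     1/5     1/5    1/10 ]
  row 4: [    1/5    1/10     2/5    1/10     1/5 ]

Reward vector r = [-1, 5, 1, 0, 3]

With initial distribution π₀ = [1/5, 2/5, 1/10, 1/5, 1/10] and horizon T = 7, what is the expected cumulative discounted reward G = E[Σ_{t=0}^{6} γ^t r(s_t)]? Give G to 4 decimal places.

G = 5.2719

t=0: π = [0.2000, 0.4000, 0.1000, 0.2000, 0.1000], E[r] = 2.2000, γ^t·E[r] = 2.200000, running G = 2.200000
t=1: π = [0.2200, 0.2000, 0.2600, 0.2000, 0.1200], E[r] = 1.4000, γ^t·E[r] = 0.980000, running G = 3.180000
t=2: π = [0.2200, 0.2140, 0.2680, 0.1600, 0.1380], E[r] = 1.5320, γ^t·E[r] = 0.750680, running G = 3.930680
t=3: π = [0.2160, 0.2130, 0.2716, 0.1588, 0.1406], E[r] = 1.5424, γ^t·E[r] = 0.529043, running G = 4.459723
t=4: π = [0.2159, 0.2131, 0.2713, 0.1585, 0.1412], E[r] = 1.5446, γ^t·E[r] = 0.370858, running G = 4.830582
t=5: π = [0.2158, 0.2130, 0.2714, 0.1585, 0.1413], E[r] = 1.5444, γ^t·E[r] = 0.259565, running G = 5.090146
t=6: π = [0.2158, 0.2130, 0.2714, 0.1584, 0.1413], E[r] = 1.5445, γ^t·E[r] = 0.181704, running G = 5.271850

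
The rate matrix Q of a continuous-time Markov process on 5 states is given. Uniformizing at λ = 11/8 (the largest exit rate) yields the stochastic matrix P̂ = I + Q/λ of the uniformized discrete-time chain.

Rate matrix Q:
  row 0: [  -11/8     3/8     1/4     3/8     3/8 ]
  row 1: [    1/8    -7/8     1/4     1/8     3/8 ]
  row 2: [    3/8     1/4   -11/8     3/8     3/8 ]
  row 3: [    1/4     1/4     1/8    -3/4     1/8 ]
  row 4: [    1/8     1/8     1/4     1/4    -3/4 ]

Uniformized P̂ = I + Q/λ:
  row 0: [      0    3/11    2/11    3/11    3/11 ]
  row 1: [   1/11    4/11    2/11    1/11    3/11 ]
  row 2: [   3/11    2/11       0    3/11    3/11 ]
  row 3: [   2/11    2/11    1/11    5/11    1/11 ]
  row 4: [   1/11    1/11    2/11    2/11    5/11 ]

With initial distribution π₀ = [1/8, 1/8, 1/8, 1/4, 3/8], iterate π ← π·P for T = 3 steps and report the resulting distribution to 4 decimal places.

t=0: π = [0.1250, 0.1250, 0.1250, 0.2500, 0.3750]
t=1: π = [0.1250, 0.1818, 0.1364, 0.2614, 0.2955]
t=2: π = [0.1281, 0.1994, 0.1333, 0.2603, 0.2789]
t=3: π = [0.1272, 0.2044, 0.1339, 0.2585, 0.2761]

π = [0.1272, 0.2044, 0.1339, 0.2585, 0.2761]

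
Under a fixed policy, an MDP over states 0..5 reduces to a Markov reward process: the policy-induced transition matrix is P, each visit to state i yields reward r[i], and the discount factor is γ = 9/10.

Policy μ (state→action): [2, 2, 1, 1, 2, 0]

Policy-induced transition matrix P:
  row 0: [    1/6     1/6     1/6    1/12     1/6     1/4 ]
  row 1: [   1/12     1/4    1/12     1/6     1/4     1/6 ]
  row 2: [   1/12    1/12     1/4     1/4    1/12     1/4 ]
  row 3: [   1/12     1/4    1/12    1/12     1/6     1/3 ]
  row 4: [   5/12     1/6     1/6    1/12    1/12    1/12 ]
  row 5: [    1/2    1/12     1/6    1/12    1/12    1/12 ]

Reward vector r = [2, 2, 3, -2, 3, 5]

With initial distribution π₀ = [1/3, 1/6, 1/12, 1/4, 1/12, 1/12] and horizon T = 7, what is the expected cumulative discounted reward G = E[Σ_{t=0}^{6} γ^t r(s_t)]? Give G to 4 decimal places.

t=0: π = [0.3333, 0.1667, 0.0833, 0.2500, 0.0833, 0.0833], E[r] = 1.4167, γ^t·E[r] = 1.416667, running G = 1.416667
t=1: π = [0.1736, 0.1875, 0.1389, 0.1111, 0.1597, 0.2292], E[r] = 2.5417, γ^t·E[r] = 2.287500, running G = 3.704167
t=2: π = [0.2465, 0.1609, 0.1534, 0.1221, 0.1383, 0.1788], E[r] = 2.3397, γ^t·E[r] = 1.895156, running G = 5.599323
t=3: π = [0.2245, 0.1626, 0.1559, 0.1223, 0.1409, 0.1939], E[r] = 2.3893, γ^t·E[r] = 1.741781, running G = 7.341104
t=4: π = [0.2298, 0.1613, 0.1559, 0.1229, 0.1393, 0.1908], E[r] = 2.3764, γ^t·E[r] = 1.559126, running G = 8.900230
t=5: π = [0.2284, 0.1614, 0.1560, 0.1228, 0.1396, 0.1918], E[r] = 2.3799, γ^t·E[r] = 1.405286, running G = 10.305516
t=6: π = [0.2288, 0.1614, 0.1560, 0.1228, 0.1395, 0.1915], E[r] = 2.3790, γ^t·E[r] = 1.264296, running G = 11.569812

G = 11.5698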